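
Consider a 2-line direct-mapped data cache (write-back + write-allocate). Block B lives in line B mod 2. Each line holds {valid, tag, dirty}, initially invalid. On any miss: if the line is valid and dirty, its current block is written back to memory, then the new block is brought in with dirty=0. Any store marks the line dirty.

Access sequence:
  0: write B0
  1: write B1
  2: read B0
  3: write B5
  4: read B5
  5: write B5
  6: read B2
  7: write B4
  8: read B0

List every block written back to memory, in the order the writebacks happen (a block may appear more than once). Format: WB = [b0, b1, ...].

0: W B0 -> L0 miss  d=D]
1: W B1 -> L1 miss  d=D]
2: R B0 -> L0 hit  d=D]
3: W B5 -> L1 miss wb->B1  d=D]
4: R B5 -> L1 hit  d=D]
5: W B5 -> L1 hit  d=D]
6: R B2 -> L0 miss wb->B0  d=-]
7: W B4 -> L0 miss  d=D]
8: R B0 -> L0 miss wb->B4  d=-]

WB = [1, 0, 4]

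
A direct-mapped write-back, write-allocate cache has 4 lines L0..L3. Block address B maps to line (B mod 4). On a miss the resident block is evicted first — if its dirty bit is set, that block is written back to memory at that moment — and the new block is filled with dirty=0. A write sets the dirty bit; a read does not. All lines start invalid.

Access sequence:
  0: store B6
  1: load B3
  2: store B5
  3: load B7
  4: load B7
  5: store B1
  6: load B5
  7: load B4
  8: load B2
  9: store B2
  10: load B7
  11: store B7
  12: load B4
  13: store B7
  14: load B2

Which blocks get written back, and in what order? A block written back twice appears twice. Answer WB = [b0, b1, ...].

WB = [5, 1, 6]

0: W B6 -> L2 miss  d=D]
1: R B3 -> L3 miss  d=-]
2: W B5 -> L1 miss  d=D]
3: R B7 -> L3 miss  d=-]
4: R B7 -> L3 hit  d=-]
5: W B1 -> L1 miss wb->B5  d=D]
6: R B5 -> L1 miss wb->B1  d=-]
7: R B4 -> L0 miss  d=-]
8: R B2 -> L2 miss wb->B6  d=-]
9: W B2 -> L2 hit  d=D]
10: R B7 -> L3 hit  d=-]
11: W B7 -> L3 hit  d=D]
12: R B4 -> L0 hit  d=-]
13: W B7 -> L3 hit  d=D]
14: R B2 -> L2 hit  d=D]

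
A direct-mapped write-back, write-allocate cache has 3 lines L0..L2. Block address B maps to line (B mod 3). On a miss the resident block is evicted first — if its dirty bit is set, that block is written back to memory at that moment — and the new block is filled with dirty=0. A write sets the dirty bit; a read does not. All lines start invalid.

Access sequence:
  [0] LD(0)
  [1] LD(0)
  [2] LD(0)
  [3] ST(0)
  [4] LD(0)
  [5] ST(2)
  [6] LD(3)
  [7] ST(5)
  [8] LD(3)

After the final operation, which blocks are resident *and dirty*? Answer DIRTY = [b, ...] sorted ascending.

DIRTY = [5]

0: R B0 -> L0 miss  d=-]
1: R B0 -> L0 hit  d=-]
2: R B0 -> L0 hit  d=-]
3: W B0 -> L0 hit  d=D]
4: R B0 -> L0 hit  d=D]
5: W B2 -> L2 miss  d=D]
6: R B3 -> L0 miss wb->B0  d=-]
7: W B5 -> L2 miss wb->B2  d=D]
8: R B3 -> L0 hit  d=-]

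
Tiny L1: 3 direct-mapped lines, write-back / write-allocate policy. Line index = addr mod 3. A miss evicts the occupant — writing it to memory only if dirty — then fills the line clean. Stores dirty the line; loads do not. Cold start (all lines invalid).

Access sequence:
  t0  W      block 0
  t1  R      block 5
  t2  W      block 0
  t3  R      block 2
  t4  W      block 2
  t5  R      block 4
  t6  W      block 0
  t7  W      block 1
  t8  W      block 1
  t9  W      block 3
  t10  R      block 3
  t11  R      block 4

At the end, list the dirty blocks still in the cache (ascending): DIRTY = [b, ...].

  0 | W B0 → L0 miss [D]
  1 | R B5 → L2 miss [-]
  2 | W B0 → L0 hit [D]
  3 | R B2 → L2 miss [-]
  4 | W B2 → L2 hit [D]
  5 | R B4 → L1 miss [-]
  6 | W B0 → L0 hit [D]
  7 | W B1 → L1 miss [D]
  8 | W B1 → L1 hit [D]
  9 | W B3 → L0 miss wb→B0 [D]
  10 | R B3 → L0 hit [D]
  11 | R B4 → L1 miss wb→B1 [-]

DIRTY = [2, 3]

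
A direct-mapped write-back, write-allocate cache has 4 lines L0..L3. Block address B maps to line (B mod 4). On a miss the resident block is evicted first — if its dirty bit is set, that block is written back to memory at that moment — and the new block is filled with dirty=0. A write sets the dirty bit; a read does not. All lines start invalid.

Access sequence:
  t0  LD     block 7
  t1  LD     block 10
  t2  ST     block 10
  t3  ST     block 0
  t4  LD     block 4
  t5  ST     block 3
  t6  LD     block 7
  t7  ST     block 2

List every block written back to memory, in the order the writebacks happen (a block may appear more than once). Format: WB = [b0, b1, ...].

0: R B7 → L3 miss [-]
1: R B10 → L2 miss [-]
2: W B10 → L2 hit [D]
3: W B0 → L0 miss [D]
4: R B4 → L0 miss wb→B0 [-]
5: W B3 → L3 miss [D]
6: R B7 → L3 miss wb→B3 [-]
7: W B2 → L2 miss wb→B10 [D]

WB = [0, 3, 10]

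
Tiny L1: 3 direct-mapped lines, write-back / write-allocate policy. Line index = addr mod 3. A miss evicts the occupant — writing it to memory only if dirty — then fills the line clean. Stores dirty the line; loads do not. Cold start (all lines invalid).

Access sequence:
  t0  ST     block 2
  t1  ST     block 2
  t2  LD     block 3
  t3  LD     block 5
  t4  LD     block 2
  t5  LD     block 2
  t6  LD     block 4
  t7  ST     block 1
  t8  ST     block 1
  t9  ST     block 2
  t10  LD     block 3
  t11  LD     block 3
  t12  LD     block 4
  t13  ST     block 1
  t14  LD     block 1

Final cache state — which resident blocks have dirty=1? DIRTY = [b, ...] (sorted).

DIRTY = [1, 2]

0: W B2 -> L2 miss  d=D]
1: W B2 -> L2 hit  d=D]
2: R B3 -> L0 miss  d=-]
3: R B5 -> L2 miss wb->B2  d=-]
4: R B2 -> L2 miss  d=-]
5: R B2 -> L2 hit  d=-]
6: R B4 -> L1 miss  d=-]
7: W B1 -> L1 miss  d=D]
8: W B1 -> L1 hit  d=D]
9: W B2 -> L2 hit  d=D]
10: R B3 -> L0 hit  d=-]
11: R B3 -> L0 hit  d=-]
12: R B4 -> L1 miss wb->B1  d=-]
13: W B1 -> L1 miss  d=D]
14: R B1 -> L1 hit  d=D]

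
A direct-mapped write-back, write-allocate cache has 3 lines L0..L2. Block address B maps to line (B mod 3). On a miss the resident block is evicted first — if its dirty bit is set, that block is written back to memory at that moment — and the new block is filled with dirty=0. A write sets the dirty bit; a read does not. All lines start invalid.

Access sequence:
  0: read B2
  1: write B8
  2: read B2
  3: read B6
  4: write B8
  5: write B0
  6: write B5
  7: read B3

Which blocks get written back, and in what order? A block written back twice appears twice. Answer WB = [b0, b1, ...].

WB = [8, 8, 0]

0: R B2 → L2 miss [-]
1: W B8 → L2 miss [D]
2: R B2 → L2 miss wb→B8 [-]
3: R B6 → L0 miss [-]
4: W B8 → L2 miss [D]
5: W B0 → L0 miss [D]
6: W B5 → L2 miss wb→B8 [D]
7: R B3 → L0 miss wb→B0 [-]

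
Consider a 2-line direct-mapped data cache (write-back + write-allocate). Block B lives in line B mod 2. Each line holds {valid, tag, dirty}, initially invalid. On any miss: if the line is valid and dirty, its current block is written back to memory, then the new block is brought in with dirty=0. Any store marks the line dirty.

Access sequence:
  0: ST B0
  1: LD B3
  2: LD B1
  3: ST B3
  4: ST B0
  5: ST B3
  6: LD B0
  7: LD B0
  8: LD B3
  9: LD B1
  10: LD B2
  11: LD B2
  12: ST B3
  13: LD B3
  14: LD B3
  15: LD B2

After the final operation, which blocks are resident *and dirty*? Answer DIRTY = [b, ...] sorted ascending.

DIRTY = [3]

0: W B0 → L0 miss [D]
1: R B3 → L1 miss [-]
2: R B1 → L1 miss [-]
3: W B3 → L1 miss [D]
4: W B0 → L0 hit [D]
5: W B3 → L1 hit [D]
6: R B0 → L0 hit [D]
7: R B0 → L0 hit [D]
8: R B3 → L1 hit [D]
9: R B1 → L1 miss wb→B3 [-]
10: R B2 → L0 miss wb→B0 [-]
11: R B2 → L0 hit [-]
12: W B3 → L1 miss [D]
13: R B3 → L1 hit [D]
14: R B3 → L1 hit [D]
15: R B2 → L0 hit [-]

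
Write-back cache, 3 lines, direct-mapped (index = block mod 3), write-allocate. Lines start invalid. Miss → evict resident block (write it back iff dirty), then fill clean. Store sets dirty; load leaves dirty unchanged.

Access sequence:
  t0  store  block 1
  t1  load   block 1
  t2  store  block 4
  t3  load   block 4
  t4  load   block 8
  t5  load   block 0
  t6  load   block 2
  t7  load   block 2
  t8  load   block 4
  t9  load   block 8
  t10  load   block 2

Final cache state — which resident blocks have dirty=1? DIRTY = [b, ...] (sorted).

0: W B1 -> L1 miss  d=D]
1: R B1 -> L1 hit  d=D]
2: W B4 -> L1 miss wb->B1  d=D]
3: R B4 -> L1 hit  d=D]
4: R B8 -> L2 miss  d=-]
5: R B0 -> L0 miss  d=-]
6: R B2 -> L2 miss  d=-]
7: R B2 -> L2 hit  d=-]
8: R B4 -> L1 hit  d=D]
9: R B8 -> L2 miss  d=-]
10: R B2 -> L2 miss  d=-]

DIRTY = [4]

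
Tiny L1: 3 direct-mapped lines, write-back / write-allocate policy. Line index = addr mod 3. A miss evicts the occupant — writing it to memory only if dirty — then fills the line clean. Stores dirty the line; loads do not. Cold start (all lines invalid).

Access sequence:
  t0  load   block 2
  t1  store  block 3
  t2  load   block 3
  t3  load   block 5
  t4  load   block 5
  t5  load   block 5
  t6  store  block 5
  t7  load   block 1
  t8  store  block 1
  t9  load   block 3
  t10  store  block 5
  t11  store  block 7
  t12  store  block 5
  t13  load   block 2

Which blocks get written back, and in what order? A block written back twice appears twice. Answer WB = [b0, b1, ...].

  0 | R B2 → L2 miss [-]
  1 | W B3 → L0 miss [D]
  2 | R B3 → L0 hit [D]
  3 | R B5 → L2 miss [-]
  4 | R B5 → L2 hit [-]
  5 | R B5 → L2 hit [-]
  6 | W B5 → L2 hit [D]
  7 | R B1 → L1 miss [-]
  8 | W B1 → L1 hit [D]
  9 | R B3 → L0 hit [D]
  10 | W B5 → L2 hit [D]
  11 | W B7 → L1 miss wb→B1 [D]
  12 | W B5 → L2 hit [D]
  13 | R B2 → L2 miss wb→B5 [-]

WB = [1, 5]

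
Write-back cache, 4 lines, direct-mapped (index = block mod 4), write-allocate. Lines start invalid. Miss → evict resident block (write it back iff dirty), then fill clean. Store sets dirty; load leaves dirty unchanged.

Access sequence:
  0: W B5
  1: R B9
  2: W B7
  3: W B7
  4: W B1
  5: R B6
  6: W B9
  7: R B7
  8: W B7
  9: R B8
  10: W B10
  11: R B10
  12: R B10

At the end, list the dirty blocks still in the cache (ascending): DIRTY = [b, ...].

DIRTY = [7, 9, 10]

0: W B5 → L1 miss [D]
1: R B9 → L1 miss wb→B5 [-]
2: W B7 → L3 miss [D]
3: W B7 → L3 hit [D]
4: W B1 → L1 miss [D]
5: R B6 → L2 miss [-]
6: W B9 → L1 miss wb→B1 [D]
7: R B7 → L3 hit [D]
8: W B7 → L3 hit [D]
9: R B8 → L0 miss [-]
10: W B10 → L2 miss [D]
11: R B10 → L2 hit [D]
12: R B10 → L2 hit [D]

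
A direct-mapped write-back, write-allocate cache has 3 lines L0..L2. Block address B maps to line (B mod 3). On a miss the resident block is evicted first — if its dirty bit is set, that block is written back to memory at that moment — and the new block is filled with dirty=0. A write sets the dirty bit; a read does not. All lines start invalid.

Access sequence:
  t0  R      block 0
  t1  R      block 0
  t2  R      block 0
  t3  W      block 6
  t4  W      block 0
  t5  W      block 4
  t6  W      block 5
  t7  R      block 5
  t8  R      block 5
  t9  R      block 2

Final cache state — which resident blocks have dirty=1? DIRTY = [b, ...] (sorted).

DIRTY = [0, 4]

0: R B0 -> L0 miss  d=-]
1: R B0 -> L0 hit  d=-]
2: R B0 -> L0 hit  d=-]
3: W B6 -> L0 miss  d=D]
4: W B0 -> L0 miss wb->B6  d=D]
5: W B4 -> L1 miss  d=D]
6: W B5 -> L2 miss  d=D]
7: R B5 -> L2 hit  d=D]
8: R B5 -> L2 hit  d=D]
9: R B2 -> L2 miss wb->B5  d=-]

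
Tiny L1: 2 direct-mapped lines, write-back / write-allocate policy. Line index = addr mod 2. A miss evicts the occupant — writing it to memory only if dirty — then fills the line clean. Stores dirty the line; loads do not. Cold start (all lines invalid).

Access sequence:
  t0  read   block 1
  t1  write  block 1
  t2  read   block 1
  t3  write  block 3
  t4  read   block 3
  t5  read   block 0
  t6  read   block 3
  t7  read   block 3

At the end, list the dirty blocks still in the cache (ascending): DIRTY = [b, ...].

DIRTY = [3]

0: R B1 → L1 miss [-]
1: W B1 → L1 hit [D]
2: R B1 → L1 hit [D]
3: W B3 → L1 miss wb→B1 [D]
4: R B3 → L1 hit [D]
5: R B0 → L0 miss [-]
6: R B3 → L1 hit [D]
7: R B3 → L1 hit [D]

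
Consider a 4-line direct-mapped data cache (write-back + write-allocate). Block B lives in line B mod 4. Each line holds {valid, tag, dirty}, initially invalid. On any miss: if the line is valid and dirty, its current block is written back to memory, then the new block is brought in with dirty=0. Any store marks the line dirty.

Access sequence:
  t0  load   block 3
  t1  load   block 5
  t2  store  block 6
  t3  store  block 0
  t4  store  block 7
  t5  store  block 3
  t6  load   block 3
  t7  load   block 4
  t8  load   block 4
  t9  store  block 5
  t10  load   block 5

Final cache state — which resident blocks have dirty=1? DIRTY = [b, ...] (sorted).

DIRTY = [3, 5, 6]

  0 | R B3 → L3 miss [-]
  1 | R B5 → L1 miss [-]
  2 | W B6 → L2 miss [D]
  3 | W B0 → L0 miss [D]
  4 | W B7 → L3 miss [D]
  5 | W B3 → L3 miss wb→B7 [D]
  6 | R B3 → L3 hit [D]
  7 | R B4 → L0 miss wb→B0 [-]
  8 | R B4 → L0 hit [-]
  9 | W B5 → L1 hit [D]
  10 | R B5 → L1 hit [D]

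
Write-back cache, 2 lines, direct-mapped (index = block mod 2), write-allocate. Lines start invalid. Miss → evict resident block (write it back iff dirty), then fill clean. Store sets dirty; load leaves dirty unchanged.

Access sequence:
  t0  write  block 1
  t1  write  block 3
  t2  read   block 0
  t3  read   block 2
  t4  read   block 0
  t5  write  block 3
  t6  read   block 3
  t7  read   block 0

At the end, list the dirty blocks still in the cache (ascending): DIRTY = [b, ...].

0: W B1 → L1 miss [D]
1: W B3 → L1 miss wb→B1 [D]
2: R B0 → L0 miss [-]
3: R B2 → L0 miss [-]
4: R B0 → L0 miss [-]
5: W B3 → L1 hit [D]
6: R B3 → L1 hit [D]
7: R B0 → L0 hit [-]

DIRTY = [3]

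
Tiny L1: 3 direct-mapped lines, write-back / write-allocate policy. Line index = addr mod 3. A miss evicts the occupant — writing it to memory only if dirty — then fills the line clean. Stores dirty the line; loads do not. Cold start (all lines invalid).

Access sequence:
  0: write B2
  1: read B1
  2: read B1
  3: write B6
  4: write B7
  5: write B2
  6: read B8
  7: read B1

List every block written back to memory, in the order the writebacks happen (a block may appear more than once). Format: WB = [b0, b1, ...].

WB = [2, 7]

  0 | W B2 → L2 miss [D]
  1 | R B1 → L1 miss [-]
  2 | R B1 → L1 hit [-]
  3 | W B6 → L0 miss [D]
  4 | W B7 → L1 miss [D]
  5 | W B2 → L2 hit [D]
  6 | R B8 → L2 miss wb→B2 [-]
  7 | R B1 → L1 miss wb→B7 [-]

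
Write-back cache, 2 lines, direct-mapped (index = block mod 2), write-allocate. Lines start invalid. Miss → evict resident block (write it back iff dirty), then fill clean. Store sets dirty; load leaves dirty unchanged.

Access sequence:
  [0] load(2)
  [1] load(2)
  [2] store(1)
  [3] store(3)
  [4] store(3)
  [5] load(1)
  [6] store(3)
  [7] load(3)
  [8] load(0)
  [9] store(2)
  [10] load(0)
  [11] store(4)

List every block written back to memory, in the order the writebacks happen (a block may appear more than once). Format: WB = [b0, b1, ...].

WB = [1, 3, 2]

0: R B2 -> L0 miss  d=-]
1: R B2 -> L0 hit  d=-]
2: W B1 -> L1 miss  d=D]
3: W B3 -> L1 miss wb->B1  d=D]
4: W B3 -> L1 hit  d=D]
5: R B1 -> L1 miss wb->B3  d=-]
6: W B3 -> L1 miss  d=D]
7: R B3 -> L1 hit  d=D]
8: R B0 -> L0 miss  d=-]
9: W B2 -> L0 miss  d=D]
10: R B0 -> L0 miss wb->B2  d=-]
11: W B4 -> L0 miss  d=D]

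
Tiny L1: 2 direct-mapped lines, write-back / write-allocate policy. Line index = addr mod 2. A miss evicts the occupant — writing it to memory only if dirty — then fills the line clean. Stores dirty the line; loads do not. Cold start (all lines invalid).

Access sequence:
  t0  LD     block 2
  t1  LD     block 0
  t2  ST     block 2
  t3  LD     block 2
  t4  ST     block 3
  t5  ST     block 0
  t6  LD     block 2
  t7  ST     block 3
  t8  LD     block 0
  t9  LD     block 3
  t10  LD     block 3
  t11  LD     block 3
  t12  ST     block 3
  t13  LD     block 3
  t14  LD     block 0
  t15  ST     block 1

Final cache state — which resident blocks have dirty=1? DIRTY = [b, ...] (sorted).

  0 | R B2 → L0 miss [-]
  1 | R B0 → L0 miss [-]
  2 | W B2 → L0 miss [D]
  3 | R B2 → L0 hit [D]
  4 | W B3 → L1 miss [D]
  5 | W B0 → L0 miss wb→B2 [D]
  6 | R B2 → L0 miss wb→B0 [-]
  7 | W B3 → L1 hit [D]
  8 | R B0 → L0 miss [-]
  9 | R B3 → L1 hit [D]
  10 | R B3 → L1 hit [D]
  11 | R B3 → L1 hit [D]
  12 | W B3 → L1 hit [D]
  13 | R B3 → L1 hit [D]
  14 | R B0 → L0 hit [-]
  15 | W B1 → L1 miss wb→B3 [D]

DIRTY = [1]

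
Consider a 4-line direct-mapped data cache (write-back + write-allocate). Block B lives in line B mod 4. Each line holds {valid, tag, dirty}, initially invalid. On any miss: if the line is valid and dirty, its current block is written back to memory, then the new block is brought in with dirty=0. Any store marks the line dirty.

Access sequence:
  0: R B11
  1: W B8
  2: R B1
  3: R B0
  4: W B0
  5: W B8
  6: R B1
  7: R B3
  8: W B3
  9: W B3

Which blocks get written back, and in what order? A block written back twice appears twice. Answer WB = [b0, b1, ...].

WB = [8, 0]

0: R B11 → L3 miss [-]
1: W B8 → L0 miss [D]
2: R B1 → L1 miss [-]
3: R B0 → L0 miss wb→B8 [-]
4: W B0 → L0 hit [D]
5: W B8 → L0 miss wb→B0 [D]
6: R B1 → L1 hit [-]
7: R B3 → L3 miss [-]
8: W B3 → L3 hit [D]
9: W B3 → L3 hit [D]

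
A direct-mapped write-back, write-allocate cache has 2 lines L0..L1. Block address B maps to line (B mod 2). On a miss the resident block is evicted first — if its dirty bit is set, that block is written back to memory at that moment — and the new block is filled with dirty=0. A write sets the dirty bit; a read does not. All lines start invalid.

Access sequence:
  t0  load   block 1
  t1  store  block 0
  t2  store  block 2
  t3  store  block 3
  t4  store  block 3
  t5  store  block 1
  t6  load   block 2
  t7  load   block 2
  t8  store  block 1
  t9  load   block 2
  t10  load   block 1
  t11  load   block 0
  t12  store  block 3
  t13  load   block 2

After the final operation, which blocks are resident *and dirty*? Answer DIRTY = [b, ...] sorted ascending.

0: R B1 -> L1 miss  d=-]
1: W B0 -> L0 miss  d=D]
2: W B2 -> L0 miss wb->B0  d=D]
3: W B3 -> L1 miss  d=D]
4: W B3 -> L1 hit  d=D]
5: W B1 -> L1 miss wb->B3  d=D]
6: R B2 -> L0 hit  d=D]
7: R B2 -> L0 hit  d=D]
8: W B1 -> L1 hit  d=D]
9: R B2 -> L0 hit  d=D]
10: R B1 -> L1 hit  d=D]
11: R B0 -> L0 miss wb->B2  d=-]
12: W B3 -> L1 miss wb->B1  d=D]
13: R B2 -> L0 miss  d=-]

DIRTY = [3]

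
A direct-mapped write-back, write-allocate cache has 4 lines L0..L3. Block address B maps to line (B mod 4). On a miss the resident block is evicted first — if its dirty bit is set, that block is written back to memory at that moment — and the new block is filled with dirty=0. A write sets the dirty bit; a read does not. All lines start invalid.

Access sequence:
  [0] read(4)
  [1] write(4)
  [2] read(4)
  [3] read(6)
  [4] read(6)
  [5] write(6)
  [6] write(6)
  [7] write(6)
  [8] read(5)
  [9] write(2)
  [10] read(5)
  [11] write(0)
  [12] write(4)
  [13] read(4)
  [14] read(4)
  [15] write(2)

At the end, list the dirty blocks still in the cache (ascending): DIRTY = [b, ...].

0: R B4 -> L0 miss  d=-]
1: W B4 -> L0 hit  d=D]
2: R B4 -> L0 hit  d=D]
3: R B6 -> L2 miss  d=-]
4: R B6 -> L2 hit  d=-]
5: W B6 -> L2 hit  d=D]
6: W B6 -> L2 hit  d=D]
7: W B6 -> L2 hit  d=D]
8: R B5 -> L1 miss  d=-]
9: W B2 -> L2 miss wb->B6  d=D]
10: R B5 -> L1 hit  d=-]
11: W B0 -> L0 miss wb->B4  d=D]
12: W B4 -> L0 miss wb->B0  d=D]
13: R B4 -> L0 hit  d=D]
14: R B4 -> L0 hit  d=D]
15: W B2 -> L2 hit  d=D]

DIRTY = [2, 4]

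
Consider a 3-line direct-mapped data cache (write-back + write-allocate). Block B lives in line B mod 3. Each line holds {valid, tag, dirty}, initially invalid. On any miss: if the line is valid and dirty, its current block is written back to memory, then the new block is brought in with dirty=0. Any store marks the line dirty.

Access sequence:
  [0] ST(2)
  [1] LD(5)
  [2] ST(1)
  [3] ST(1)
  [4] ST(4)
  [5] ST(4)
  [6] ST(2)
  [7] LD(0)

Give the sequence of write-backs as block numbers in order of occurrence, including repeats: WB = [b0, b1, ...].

WB = [2, 1]

  0 | W B2 → L2 miss [D]
  1 | R B5 → L2 miss wb→B2 [-]
  2 | W B1 → L1 miss [D]
  3 | W B1 → L1 hit [D]
  4 | W B4 → L1 miss wb→B1 [D]
  5 | W B4 → L1 hit [D]
  6 | W B2 → L2 miss [D]
  7 | R B0 → L0 miss [-]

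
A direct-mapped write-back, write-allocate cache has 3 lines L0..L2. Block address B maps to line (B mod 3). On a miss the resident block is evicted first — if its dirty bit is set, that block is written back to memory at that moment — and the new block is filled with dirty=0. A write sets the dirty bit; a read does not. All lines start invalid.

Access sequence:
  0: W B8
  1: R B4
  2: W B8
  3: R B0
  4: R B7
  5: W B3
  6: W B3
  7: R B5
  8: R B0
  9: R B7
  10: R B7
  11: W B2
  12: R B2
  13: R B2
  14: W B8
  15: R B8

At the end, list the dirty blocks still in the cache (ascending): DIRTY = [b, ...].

0: W B8 → L2 miss [D]
1: R B4 → L1 miss [-]
2: W B8 → L2 hit [D]
3: R B0 → L0 miss [-]
4: R B7 → L1 miss [-]
5: W B3 → L0 miss [D]
6: W B3 → L0 hit [D]
7: R B5 → L2 miss wb→B8 [-]
8: R B0 → L0 miss wb→B3 [-]
9: R B7 → L1 hit [-]
10: R B7 → L1 hit [-]
11: W B2 → L2 miss [D]
12: R B2 → L2 hit [D]
13: R B2 → L2 hit [D]
14: W B8 → L2 miss wb→B2 [D]
15: R B8 → L2 hit [D]

DIRTY = [8]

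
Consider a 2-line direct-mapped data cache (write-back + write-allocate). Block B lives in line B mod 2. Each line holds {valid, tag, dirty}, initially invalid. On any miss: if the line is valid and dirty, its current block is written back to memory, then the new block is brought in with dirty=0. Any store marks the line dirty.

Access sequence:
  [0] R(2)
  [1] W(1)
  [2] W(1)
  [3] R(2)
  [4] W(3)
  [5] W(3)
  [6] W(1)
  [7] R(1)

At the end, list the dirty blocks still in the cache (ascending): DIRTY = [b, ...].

  0 | R B2 → L0 miss [-]
  1 | W B1 → L1 miss [D]
  2 | W B1 → L1 hit [D]
  3 | R B2 → L0 hit [-]
  4 | W B3 → L1 miss wb→B1 [D]
  5 | W B3 → L1 hit [D]
  6 | W B1 → L1 miss wb→B3 [D]
  7 | R B1 → L1 hit [D]

DIRTY = [1]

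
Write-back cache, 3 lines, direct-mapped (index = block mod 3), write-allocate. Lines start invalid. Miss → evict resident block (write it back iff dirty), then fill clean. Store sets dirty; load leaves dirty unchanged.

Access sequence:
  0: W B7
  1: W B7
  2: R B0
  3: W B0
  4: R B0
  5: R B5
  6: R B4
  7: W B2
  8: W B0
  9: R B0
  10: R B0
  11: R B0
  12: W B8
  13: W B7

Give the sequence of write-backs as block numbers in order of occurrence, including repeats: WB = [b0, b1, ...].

WB = [7, 2]

0: W B7 → L1 miss [D]
1: W B7 → L1 hit [D]
2: R B0 → L0 miss [-]
3: W B0 → L0 hit [D]
4: R B0 → L0 hit [D]
5: R B5 → L2 miss [-]
6: R B4 → L1 miss wb→B7 [-]
7: W B2 → L2 miss [D]
8: W B0 → L0 hit [D]
9: R B0 → L0 hit [D]
10: R B0 → L0 hit [D]
11: R B0 → L0 hit [D]
12: W B8 → L2 miss wb→B2 [D]
13: W B7 → L1 miss [D]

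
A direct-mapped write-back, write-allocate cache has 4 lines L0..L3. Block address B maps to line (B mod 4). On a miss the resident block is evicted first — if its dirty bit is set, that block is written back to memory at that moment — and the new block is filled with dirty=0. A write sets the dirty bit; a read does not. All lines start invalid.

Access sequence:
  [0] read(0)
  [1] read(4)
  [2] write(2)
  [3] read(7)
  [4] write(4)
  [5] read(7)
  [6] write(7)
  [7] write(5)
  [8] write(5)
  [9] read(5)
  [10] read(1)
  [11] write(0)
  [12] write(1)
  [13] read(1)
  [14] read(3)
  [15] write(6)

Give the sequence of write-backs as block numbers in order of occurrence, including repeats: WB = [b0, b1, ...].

WB = [5, 4, 7, 2]

  0 | R B0 → L0 miss [-]
  1 | R B4 → L0 miss [-]
  2 | W B2 → L2 miss [D]
  3 | R B7 → L3 miss [-]
  4 | W B4 → L0 hit [D]
  5 | R B7 → L3 hit [-]
  6 | W B7 → L3 hit [D]
  7 | W B5 → L1 miss [D]
  8 | W B5 → L1 hit [D]
  9 | R B5 → L1 hit [D]
  10 | R B1 → L1 miss wb→B5 [-]
  11 | W B0 → L0 miss wb→B4 [D]
  12 | W B1 → L1 hit [D]
  13 | R B1 → L1 hit [D]
  14 | R B3 → L3 miss wb→B7 [-]
  15 | W B6 → L2 miss wb→B2 [D]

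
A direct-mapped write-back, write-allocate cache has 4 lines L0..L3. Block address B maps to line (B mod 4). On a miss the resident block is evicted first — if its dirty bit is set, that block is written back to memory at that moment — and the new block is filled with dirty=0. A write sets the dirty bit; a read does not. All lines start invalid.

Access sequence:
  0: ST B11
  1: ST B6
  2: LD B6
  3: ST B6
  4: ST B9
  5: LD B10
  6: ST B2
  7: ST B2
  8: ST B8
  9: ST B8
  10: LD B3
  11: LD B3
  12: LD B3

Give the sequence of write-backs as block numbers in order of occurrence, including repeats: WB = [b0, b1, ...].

0: W B11 -> L3 miss  d=D]
1: W B6 -> L2 miss  d=D]
2: R B6 -> L2 hit  d=D]
3: W B6 -> L2 hit  d=D]
4: W B9 -> L1 miss  d=D]
5: R B10 -> L2 miss wb->B6  d=-]
6: W B2 -> L2 miss  d=D]
7: W B2 -> L2 hit  d=D]
8: W B8 -> L0 miss  d=D]
9: W B8 -> L0 hit  d=D]
10: R B3 -> L3 miss wb->B11  d=-]
11: R B3 -> L3 hit  d=-]
12: R B3 -> L3 hit  d=-]

WB = [6, 11]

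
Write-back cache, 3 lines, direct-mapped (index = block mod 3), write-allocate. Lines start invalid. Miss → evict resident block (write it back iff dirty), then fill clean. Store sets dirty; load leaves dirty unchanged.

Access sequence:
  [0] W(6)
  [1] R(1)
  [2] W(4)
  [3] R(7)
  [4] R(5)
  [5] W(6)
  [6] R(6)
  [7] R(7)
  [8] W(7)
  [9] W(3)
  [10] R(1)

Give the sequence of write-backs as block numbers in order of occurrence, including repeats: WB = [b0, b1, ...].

WB = [4, 6, 7]

0: W B6 → L0 miss [D]
1: R B1 → L1 miss [-]
2: W B4 → L1 miss [D]
3: R B7 → L1 miss wb→B4 [-]
4: R B5 → L2 miss [-]
5: W B6 → L0 hit [D]
6: R B6 → L0 hit [D]
7: R B7 → L1 hit [-]
8: W B7 → L1 hit [D]
9: W B3 → L0 miss wb→B6 [D]
10: R B1 → L1 miss wb→B7 [-]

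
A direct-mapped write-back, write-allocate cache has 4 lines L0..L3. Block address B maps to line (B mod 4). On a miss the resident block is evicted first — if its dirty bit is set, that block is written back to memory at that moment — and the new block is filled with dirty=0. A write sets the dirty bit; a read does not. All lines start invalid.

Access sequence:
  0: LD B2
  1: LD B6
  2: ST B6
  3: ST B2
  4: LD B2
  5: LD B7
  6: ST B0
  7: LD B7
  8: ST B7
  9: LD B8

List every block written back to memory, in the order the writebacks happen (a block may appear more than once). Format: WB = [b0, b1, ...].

0: R B2 -> L2 miss  d=-]
1: R B6 -> L2 miss  d=-]
2: W B6 -> L2 hit  d=D]
3: W B2 -> L2 miss wb->B6  d=D]
4: R B2 -> L2 hit  d=D]
5: R B7 -> L3 miss  d=-]
6: W B0 -> L0 miss  d=D]
7: R B7 -> L3 hit  d=-]
8: W B7 -> L3 hit  d=D]
9: R B8 -> L0 miss wb->B0  d=-]

WB = [6, 0]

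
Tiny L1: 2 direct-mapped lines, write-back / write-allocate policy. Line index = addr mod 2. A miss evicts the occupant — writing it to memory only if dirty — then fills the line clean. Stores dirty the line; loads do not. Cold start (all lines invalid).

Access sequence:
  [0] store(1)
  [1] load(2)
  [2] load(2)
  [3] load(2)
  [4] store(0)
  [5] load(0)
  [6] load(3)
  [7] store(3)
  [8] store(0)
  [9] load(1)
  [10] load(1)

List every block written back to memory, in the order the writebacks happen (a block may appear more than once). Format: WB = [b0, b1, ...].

WB = [1, 3]

  0 | W B1 → L1 miss [D]
  1 | R B2 → L0 miss [-]
  2 | R B2 → L0 hit [-]
  3 | R B2 → L0 hit [-]
  4 | W B0 → L0 miss [D]
  5 | R B0 → L0 hit [D]
  6 | R B3 → L1 miss wb→B1 [-]
  7 | W B3 → L1 hit [D]
  8 | W B0 → L0 hit [D]
  9 | R B1 → L1 miss wb→B3 [-]
  10 | R B1 → L1 hit [-]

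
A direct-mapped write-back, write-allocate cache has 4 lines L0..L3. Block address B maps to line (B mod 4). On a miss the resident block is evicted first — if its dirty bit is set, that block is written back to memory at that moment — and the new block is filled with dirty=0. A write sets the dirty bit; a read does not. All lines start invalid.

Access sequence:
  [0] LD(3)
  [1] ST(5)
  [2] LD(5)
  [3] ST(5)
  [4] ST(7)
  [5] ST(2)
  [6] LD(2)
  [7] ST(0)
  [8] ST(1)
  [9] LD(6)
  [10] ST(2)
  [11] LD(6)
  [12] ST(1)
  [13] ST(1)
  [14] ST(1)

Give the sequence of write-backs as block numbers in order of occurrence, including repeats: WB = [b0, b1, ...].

WB = [5, 2, 2]

0: R B3 → L3 miss [-]
1: W B5 → L1 miss [D]
2: R B5 → L1 hit [D]
3: W B5 → L1 hit [D]
4: W B7 → L3 miss [D]
5: W B2 → L2 miss [D]
6: R B2 → L2 hit [D]
7: W B0 → L0 miss [D]
8: W B1 → L1 miss wb→B5 [D]
9: R B6 → L2 miss wb→B2 [-]
10: W B2 → L2 miss [D]
11: R B6 → L2 miss wb→B2 [-]
12: W B1 → L1 hit [D]
13: W B1 → L1 hit [D]
14: W B1 → L1 hit [D]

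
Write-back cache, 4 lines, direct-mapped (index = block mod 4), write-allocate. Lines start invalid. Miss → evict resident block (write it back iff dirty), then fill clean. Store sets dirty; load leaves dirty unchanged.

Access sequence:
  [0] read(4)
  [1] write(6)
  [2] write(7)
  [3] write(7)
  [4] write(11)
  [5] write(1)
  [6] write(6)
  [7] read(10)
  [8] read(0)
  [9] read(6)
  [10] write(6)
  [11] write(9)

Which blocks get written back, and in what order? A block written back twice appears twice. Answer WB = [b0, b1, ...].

0: R B4 -> L0 miss  d=-]
1: W B6 -> L2 miss  d=D]
2: W B7 -> L3 miss  d=D]
3: W B7 -> L3 hit  d=D]
4: W B11 -> L3 miss wb->B7  d=D]
5: W B1 -> L1 miss  d=D]
6: W B6 -> L2 hit  d=D]
7: R B10 -> L2 miss wb->B6  d=-]
8: R B0 -> L0 miss  d=-]
9: R B6 -> L2 miss  d=-]
10: W B6 -> L2 hit  d=D]
11: W B9 -> L1 miss wb->B1  d=D]

WB = [7, 6, 1]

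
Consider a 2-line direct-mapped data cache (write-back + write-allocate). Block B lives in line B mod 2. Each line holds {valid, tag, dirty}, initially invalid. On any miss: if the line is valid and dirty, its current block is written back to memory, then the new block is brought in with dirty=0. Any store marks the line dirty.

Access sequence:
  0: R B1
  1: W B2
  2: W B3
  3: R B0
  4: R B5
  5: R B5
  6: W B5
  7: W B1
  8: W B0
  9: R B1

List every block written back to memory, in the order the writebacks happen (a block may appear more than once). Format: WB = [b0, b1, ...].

  0 | R B1 → L1 miss [-]
  1 | W B2 → L0 miss [D]
  2 | W B3 → L1 miss [D]
  3 | R B0 → L0 miss wb→B2 [-]
  4 | R B5 → L1 miss wb→B3 [-]
  5 | R B5 → L1 hit [-]
  6 | W B5 → L1 hit [D]
  7 | W B1 → L1 miss wb→B5 [D]
  8 | W B0 → L0 hit [D]
  9 | R B1 → L1 hit [D]

WB = [2, 3, 5]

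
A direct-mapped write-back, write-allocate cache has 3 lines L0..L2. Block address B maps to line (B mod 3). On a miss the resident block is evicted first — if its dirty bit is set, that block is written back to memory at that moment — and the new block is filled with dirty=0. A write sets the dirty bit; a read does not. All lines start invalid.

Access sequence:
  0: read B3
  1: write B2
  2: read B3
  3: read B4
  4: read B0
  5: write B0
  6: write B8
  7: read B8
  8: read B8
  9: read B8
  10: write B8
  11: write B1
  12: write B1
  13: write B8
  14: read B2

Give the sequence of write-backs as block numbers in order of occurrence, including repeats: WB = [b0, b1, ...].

0: R B3 -> L0 miss  d=-]
1: W B2 -> L2 miss  d=D]
2: R B3 -> L0 hit  d=-]
3: R B4 -> L1 miss  d=-]
4: R B0 -> L0 miss  d=-]
5: W B0 -> L0 hit  d=D]
6: W B8 -> L2 miss wb->B2  d=D]
7: R B8 -> L2 hit  d=D]
8: R B8 -> L2 hit  d=D]
9: R B8 -> L2 hit  d=D]
10: W B8 -> L2 hit  d=D]
11: W B1 -> L1 miss  d=D]
12: W B1 -> L1 hit  d=D]
13: W B8 -> L2 hit  d=D]
14: R B2 -> L2 miss wb->B8  d=-]

WB = [2, 8]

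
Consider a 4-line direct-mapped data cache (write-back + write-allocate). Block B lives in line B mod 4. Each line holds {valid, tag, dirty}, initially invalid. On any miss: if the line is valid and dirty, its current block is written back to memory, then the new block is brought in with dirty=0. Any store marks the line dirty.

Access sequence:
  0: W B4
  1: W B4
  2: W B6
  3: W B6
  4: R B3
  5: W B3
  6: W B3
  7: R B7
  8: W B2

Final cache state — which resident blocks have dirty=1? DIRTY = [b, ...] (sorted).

0: W B4 → L0 miss [D]
1: W B4 → L0 hit [D]
2: W B6 → L2 miss [D]
3: W B6 → L2 hit [D]
4: R B3 → L3 miss [-]
5: W B3 → L3 hit [D]
6: W B3 → L3 hit [D]
7: R B7 → L3 miss wb→B3 [-]
8: W B2 → L2 miss wb→B6 [D]

DIRTY = [2, 4]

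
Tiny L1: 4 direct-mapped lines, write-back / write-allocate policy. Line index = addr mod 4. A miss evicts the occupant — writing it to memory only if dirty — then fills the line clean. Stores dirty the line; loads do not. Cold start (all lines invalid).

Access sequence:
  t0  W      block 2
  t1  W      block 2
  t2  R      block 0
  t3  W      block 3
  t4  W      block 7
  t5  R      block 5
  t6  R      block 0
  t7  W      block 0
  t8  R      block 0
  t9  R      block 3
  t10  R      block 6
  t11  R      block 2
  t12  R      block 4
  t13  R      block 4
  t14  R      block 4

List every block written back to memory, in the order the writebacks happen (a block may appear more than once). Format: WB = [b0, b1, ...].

WB = [3, 7, 2, 0]

0: W B2 -> L2 miss  d=D]
1: W B2 -> L2 hit  d=D]
2: R B0 -> L0 miss  d=-]
3: W B3 -> L3 miss  d=D]
4: W B7 -> L3 miss wb->B3  d=D]
5: R B5 -> L1 miss  d=-]
6: R B0 -> L0 hit  d=-]
7: W B0 -> L0 hit  d=D]
8: R B0 -> L0 hit  d=D]
9: R B3 -> L3 miss wb->B7  d=-]
10: R B6 -> L2 miss wb->B2  d=-]
11: R B2 -> L2 miss  d=-]
12: R B4 -> L0 miss wb->B0  d=-]
13: R B4 -> L0 hit  d=-]
14: R B4 -> L0 hit  d=-]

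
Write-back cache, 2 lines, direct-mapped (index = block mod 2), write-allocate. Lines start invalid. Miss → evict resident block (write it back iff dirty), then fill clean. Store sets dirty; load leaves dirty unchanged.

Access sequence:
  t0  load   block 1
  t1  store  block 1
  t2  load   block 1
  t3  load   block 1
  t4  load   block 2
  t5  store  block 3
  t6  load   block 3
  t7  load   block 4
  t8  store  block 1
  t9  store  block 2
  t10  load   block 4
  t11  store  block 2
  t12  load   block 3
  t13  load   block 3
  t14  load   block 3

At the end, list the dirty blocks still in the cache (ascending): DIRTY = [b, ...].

DIRTY = [2]

0: R B1 → L1 miss [-]
1: W B1 → L1 hit [D]
2: R B1 → L1 hit [D]
3: R B1 → L1 hit [D]
4: R B2 → L0 miss [-]
5: W B3 → L1 miss wb→B1 [D]
6: R B3 → L1 hit [D]
7: R B4 → L0 miss [-]
8: W B1 → L1 miss wb→B3 [D]
9: W B2 → L0 miss [D]
10: R B4 → L0 miss wb→B2 [-]
11: W B2 → L0 miss [D]
12: R B3 → L1 miss wb→B1 [-]
13: R B3 → L1 hit [-]
14: R B3 → L1 hit [-]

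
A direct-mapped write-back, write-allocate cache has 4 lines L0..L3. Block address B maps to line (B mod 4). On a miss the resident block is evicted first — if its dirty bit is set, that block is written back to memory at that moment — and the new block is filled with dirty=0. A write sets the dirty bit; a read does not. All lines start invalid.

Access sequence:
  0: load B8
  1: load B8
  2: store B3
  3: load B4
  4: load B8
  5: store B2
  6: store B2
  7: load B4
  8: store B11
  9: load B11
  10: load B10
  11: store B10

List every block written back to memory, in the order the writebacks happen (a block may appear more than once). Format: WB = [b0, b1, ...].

WB = [3, 2]

0: R B8 → L0 miss [-]
1: R B8 → L0 hit [-]
2: W B3 → L3 miss [D]
3: R B4 → L0 miss [-]
4: R B8 → L0 miss [-]
5: W B2 → L2 miss [D]
6: W B2 → L2 hit [D]
7: R B4 → L0 miss [-]
8: W B11 → L3 miss wb→B3 [D]
9: R B11 → L3 hit [D]
10: R B10 → L2 miss wb→B2 [-]
11: W B10 → L2 hit [D]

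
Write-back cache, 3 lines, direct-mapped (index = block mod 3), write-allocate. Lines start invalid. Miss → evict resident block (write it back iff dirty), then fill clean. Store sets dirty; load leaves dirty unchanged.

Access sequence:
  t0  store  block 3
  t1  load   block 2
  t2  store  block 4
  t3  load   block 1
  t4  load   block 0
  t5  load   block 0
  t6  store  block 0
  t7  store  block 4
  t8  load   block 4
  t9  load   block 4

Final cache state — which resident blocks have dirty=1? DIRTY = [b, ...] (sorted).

DIRTY = [0, 4]

  0 | W B3 → L0 miss [D]
  1 | R B2 → L2 miss [-]
  2 | W B4 → L1 miss [D]
  3 | R B1 → L1 miss wb→B4 [-]
  4 | R B0 → L0 miss wb→B3 [-]
  5 | R B0 → L0 hit [-]
  6 | W B0 → L0 hit [D]
  7 | W B4 → L1 miss [D]
  8 | R B4 → L1 hit [D]
  9 | R B4 → L1 hit [D]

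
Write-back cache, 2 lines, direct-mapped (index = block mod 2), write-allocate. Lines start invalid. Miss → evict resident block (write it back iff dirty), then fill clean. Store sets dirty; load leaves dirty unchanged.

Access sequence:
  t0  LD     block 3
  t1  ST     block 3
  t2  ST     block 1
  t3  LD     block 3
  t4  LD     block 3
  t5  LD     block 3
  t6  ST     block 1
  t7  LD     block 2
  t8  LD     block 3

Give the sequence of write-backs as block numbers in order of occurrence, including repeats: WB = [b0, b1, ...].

WB = [3, 1, 1]

0: R B3 -> L1 miss  d=-]
1: W B3 -> L1 hit  d=D]
2: W B1 -> L1 miss wb->B3  d=D]
3: R B3 -> L1 miss wb->B1  d=-]
4: R B3 -> L1 hit  d=-]
5: R B3 -> L1 hit  d=-]
6: W B1 -> L1 miss  d=D]
7: R B2 -> L0 miss  d=-]
8: R B3 -> L1 miss wb->B1  d=-]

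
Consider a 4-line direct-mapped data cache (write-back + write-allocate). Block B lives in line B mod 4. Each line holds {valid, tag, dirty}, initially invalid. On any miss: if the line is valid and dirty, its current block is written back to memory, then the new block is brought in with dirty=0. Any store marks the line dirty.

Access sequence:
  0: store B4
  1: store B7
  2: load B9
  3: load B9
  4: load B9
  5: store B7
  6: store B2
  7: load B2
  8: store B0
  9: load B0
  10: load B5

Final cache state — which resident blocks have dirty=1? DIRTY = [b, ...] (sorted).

DIRTY = [0, 2, 7]

  0 | W B4 → L0 miss [D]
  1 | W B7 → L3 miss [D]
  2 | R B9 → L1 miss [-]
  3 | R B9 → L1 hit [-]
  4 | R B9 → L1 hit [-]
  5 | W B7 → L3 hit [D]
  6 | W B2 → L2 miss [D]
  7 | R B2 → L2 hit [D]
  8 | W B0 → L0 miss wb→B4 [D]
  9 | R B0 → L0 hit [D]
  10 | R B5 → L1 miss [-]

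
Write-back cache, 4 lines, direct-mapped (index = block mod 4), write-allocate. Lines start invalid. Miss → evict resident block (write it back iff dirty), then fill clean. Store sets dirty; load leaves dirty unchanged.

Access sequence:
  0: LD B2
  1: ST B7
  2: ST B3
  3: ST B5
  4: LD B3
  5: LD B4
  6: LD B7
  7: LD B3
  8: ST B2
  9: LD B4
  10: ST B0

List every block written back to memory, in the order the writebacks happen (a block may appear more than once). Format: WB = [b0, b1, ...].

  0 | R B2 → L2 miss [-]
  1 | W B7 → L3 miss [D]
  2 | W B3 → L3 miss wb→B7 [D]
  3 | W B5 → L1 miss [D]
  4 | R B3 → L3 hit [D]
  5 | R B4 → L0 miss [-]
  6 | R B7 → L3 miss wb→B3 [-]
  7 | R B3 → L3 miss [-]
  8 | W B2 → L2 hit [D]
  9 | R B4 → L0 hit [-]
  10 | W B0 → L0 miss [D]

WB = [7, 3]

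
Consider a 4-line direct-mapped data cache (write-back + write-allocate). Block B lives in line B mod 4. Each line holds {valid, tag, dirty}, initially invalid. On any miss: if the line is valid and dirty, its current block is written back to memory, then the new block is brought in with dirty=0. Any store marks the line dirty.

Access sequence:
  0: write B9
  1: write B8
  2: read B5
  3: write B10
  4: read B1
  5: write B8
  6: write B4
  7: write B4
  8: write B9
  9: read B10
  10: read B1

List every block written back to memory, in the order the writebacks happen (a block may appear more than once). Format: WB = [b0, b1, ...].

0: W B9 → L1 miss [D]
1: W B8 → L0 miss [D]
2: R B5 → L1 miss wb→B9 [-]
3: W B10 → L2 miss [D]
4: R B1 → L1 miss [-]
5: W B8 → L0 hit [D]
6: W B4 → L0 miss wb→B8 [D]
7: W B4 → L0 hit [D]
8: W B9 → L1 miss [D]
9: R B10 → L2 hit [D]
10: R B1 → L1 miss wb→B9 [-]

WB = [9, 8, 9]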